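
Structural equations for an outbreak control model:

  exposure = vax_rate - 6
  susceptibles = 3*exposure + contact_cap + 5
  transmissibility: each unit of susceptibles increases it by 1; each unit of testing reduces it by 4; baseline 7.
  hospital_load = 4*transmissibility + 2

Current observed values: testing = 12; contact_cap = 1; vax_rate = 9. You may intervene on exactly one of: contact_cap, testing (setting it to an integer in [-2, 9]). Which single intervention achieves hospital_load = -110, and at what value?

set contact_cap = -1

Intervening on contact_cap: with other inputs at their observed values, hospital_load = 4*contact_cap - 106. Solving for -110 gives contact_cap = -1, within [-2, 9].
Intervening on testing: hospital_load = -16*testing + 90. Reaching -110 requires testing = 25/2, not an integer.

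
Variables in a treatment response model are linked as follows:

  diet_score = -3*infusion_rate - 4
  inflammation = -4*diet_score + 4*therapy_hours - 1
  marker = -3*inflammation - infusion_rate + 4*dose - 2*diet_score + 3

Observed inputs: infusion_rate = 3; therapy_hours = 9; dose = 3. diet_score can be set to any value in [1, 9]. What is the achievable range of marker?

-83 to -3

Intervening on diet_score fixes its value directly, overriding its dependence on infusion_rate.
Substituting into the inflammation equation gives inflammation = -4*diet_score + 35.
This gives marker = 10*diet_score - 93.
Linear in diet_score, so extremes are at the endpoints: diet_score = 1 gives marker = -83; diet_score = 9 gives marker = -3.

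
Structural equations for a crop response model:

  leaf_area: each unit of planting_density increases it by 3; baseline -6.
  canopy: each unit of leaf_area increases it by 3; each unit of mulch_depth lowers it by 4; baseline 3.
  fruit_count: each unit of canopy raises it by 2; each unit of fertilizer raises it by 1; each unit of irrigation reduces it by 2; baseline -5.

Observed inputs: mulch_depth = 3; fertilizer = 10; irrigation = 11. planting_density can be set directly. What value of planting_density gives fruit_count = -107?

Substituting into the canopy equation gives canopy = 9*planting_density - 27.
Substituting into the fruit_count equation gives fruit_count = 18*planting_density - 71.
Solve 18*planting_density - 71 = -107: planting_density = (-107 + 71) / 18 = -2.

planting_density = -2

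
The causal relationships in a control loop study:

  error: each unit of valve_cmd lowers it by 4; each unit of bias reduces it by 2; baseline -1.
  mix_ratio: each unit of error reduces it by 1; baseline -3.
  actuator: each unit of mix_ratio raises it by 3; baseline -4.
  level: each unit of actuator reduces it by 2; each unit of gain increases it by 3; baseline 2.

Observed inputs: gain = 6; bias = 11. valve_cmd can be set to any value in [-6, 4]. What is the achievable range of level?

Substituting into the error equation gives error = -4*valve_cmd - 23.
This gives mix_ratio = 4*valve_cmd + 20.
actuator becomes 12*valve_cmd + 56.
Substituting into the level equation gives level = -24*valve_cmd - 92.
Linear in valve_cmd, so extremes are at the endpoints: valve_cmd = -6 gives level = 52; valve_cmd = 4 gives level = -188.

-188 to 52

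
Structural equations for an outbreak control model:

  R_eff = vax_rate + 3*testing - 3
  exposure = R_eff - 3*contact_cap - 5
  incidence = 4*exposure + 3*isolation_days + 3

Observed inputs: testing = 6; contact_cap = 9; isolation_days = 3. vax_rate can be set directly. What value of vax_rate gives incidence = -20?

Substituting into the R_eff equation gives R_eff = vax_rate + 15.
exposure becomes vax_rate - 17.
Substituting into the incidence equation gives incidence = 4*vax_rate - 56.
Solve 4*vax_rate - 56 = -20: vax_rate = (-20 + 56) / 4 = 9.

vax_rate = 9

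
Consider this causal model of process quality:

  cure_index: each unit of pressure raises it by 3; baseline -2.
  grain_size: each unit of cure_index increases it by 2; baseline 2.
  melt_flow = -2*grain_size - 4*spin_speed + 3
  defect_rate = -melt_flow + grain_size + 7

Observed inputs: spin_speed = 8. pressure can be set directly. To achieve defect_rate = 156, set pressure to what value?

Substituting into the grain_size equation gives grain_size = 6*pressure - 2.
This gives melt_flow = -12*pressure - 25.
This gives defect_rate = 18*pressure + 30.
Solve 18*pressure + 30 = 156: pressure = (156 - 30) / 18 = 7.

pressure = 7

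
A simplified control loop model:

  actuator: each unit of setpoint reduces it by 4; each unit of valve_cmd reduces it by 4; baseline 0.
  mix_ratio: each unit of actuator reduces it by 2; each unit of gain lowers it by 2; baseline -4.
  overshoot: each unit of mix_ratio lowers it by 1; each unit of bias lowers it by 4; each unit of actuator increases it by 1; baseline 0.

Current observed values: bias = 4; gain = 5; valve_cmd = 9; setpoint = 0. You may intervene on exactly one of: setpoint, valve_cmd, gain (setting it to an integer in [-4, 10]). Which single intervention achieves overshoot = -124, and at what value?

set gain = -2

Intervening on setpoint: overshoot = -12*setpoint - 110. Reaching -124 requires setpoint = 7/6, not an integer.
Intervening on valve_cmd: overshoot = -12*valve_cmd - 2. Reaching -124 requires valve_cmd = 61/6, not an integer.
Intervening on gain: with other inputs at their observed values, overshoot = 2*gain - 120. Solving for -124 gives gain = -2, within [-4, 10].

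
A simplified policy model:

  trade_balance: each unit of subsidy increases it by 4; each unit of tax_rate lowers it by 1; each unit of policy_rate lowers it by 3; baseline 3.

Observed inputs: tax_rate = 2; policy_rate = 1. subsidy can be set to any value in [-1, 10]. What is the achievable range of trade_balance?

-6 to 38

Substituting into the trade_balance equation gives trade_balance = 4*subsidy - 2.
Linear in subsidy, so extremes are at the endpoints: subsidy = -1 gives trade_balance = -6; subsidy = 10 gives trade_balance = 38.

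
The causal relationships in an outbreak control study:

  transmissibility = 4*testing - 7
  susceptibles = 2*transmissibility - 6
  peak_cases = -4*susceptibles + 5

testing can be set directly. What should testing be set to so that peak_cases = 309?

testing = -7

Substituting into the susceptibles equation gives susceptibles = 8*testing - 20.
So peak_cases = -32*testing + 85.
Solve -32*testing + 85 = 309: testing = (309 - 85) / -32 = -7.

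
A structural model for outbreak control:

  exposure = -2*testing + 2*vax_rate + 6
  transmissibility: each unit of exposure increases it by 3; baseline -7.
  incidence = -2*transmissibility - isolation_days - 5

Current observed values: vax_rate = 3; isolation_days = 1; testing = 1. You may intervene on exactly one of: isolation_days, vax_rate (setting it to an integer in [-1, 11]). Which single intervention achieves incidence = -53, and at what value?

set isolation_days = 2

Intervening on isolation_days: with other inputs at their observed values, incidence = -isolation_days - 51. Solving for -53 gives isolation_days = 2, within [-1, 11].
Intervening on vax_rate: incidence = -12*vax_rate - 16. Reaching -53 requires vax_rate = 37/12, not an integer.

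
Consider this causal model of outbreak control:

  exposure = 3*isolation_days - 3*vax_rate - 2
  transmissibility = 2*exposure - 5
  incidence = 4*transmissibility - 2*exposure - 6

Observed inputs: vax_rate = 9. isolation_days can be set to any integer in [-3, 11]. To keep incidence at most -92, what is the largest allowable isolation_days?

isolation_days = 6

Substituting into the exposure equation gives exposure = 3*isolation_days - 29.
So transmissibility = 6*isolation_days - 63.
Substituting into the incidence equation gives incidence = 18*isolation_days - 200.
Require 18*isolation_days - 200 ≤ -92, so isolation_days ≤ 6.
The largest integer in [-3, 11] satisfying this is 6.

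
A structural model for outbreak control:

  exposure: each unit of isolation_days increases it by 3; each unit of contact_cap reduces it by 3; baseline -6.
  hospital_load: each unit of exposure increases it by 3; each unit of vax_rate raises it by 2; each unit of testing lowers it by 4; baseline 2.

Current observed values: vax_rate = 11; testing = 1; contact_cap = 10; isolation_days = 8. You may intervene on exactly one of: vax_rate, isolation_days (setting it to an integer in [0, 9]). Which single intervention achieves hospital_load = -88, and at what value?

set isolation_days = 0

Intervening on vax_rate: hospital_load = 2*vax_rate - 38. Reaching -88 requires vax_rate = -25, outside [0, 9].
Intervening on isolation_days: with other inputs at their observed values, hospital_load = 9*isolation_days - 88. Solving for -88 gives isolation_days = 0, within [0, 9].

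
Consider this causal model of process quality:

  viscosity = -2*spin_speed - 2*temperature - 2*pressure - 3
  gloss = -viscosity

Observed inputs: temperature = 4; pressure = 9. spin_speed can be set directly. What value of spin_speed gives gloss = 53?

Substituting into the viscosity equation gives viscosity = -2*spin_speed - 29.
So gloss = 2*spin_speed + 29.
Solve 2*spin_speed + 29 = 53: spin_speed = (53 - 29) / 2 = 12.

spin_speed = 12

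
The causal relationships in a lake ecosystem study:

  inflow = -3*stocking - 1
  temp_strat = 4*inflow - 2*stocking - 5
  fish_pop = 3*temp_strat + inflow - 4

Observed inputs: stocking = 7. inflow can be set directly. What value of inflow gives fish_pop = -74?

inflow = -1

Intervening on inflow fixes its value directly, overriding its dependence on stocking.
Substituting into the temp_strat equation gives temp_strat = 4*inflow - 19.
Substituting into the fish_pop equation gives fish_pop = 13*inflow - 61.
Solve 13*inflow - 61 = -74: inflow = (-74 + 61) / 13 = -1.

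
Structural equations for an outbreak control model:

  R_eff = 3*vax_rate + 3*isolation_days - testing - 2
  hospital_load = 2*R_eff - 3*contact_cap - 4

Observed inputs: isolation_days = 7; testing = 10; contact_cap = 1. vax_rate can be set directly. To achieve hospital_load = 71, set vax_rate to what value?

Substituting into the R_eff equation gives R_eff = 3*vax_rate + 9.
Substituting into the hospital_load equation gives hospital_load = 6*vax_rate + 11.
Solve 6*vax_rate + 11 = 71: vax_rate = (71 - 11) / 6 = 10.

vax_rate = 10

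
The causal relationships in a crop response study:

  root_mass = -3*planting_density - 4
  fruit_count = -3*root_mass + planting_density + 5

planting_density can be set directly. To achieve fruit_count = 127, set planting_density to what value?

Substituting into the fruit_count equation gives fruit_count = 10*planting_density + 17.
Solve 10*planting_density + 17 = 127: planting_density = (127 - 17) / 10 = 11.

planting_density = 11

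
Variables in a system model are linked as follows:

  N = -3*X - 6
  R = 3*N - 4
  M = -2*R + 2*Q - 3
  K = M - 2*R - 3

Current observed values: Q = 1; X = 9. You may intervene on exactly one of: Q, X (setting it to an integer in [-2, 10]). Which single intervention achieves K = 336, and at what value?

Intervening on Q: K = 2*Q + 406. Reaching 336 requires Q = -35, outside [-2, 10].
Intervening on X: with other inputs at their observed values, K = 36*X + 84. Solving for 336 gives X = 7, within [-2, 10].

set X = 7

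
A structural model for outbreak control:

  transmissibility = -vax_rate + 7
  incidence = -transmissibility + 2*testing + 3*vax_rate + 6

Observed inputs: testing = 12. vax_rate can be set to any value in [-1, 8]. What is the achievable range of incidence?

Substituting into the incidence equation gives incidence = 4*vax_rate + 23.
Linear in vax_rate, so extremes are at the endpoints: vax_rate = -1 gives incidence = 19; vax_rate = 8 gives incidence = 55.

19 to 55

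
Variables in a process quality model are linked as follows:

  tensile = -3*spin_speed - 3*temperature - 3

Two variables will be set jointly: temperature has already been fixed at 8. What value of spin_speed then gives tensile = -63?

spin_speed = 12

With temperature held at 8:
Substituting into the tensile equation gives tensile = -3*spin_speed - 27.
Solve -3*spin_speed - 27 = -63: spin_speed = (-63 + 27) / -3 = 12.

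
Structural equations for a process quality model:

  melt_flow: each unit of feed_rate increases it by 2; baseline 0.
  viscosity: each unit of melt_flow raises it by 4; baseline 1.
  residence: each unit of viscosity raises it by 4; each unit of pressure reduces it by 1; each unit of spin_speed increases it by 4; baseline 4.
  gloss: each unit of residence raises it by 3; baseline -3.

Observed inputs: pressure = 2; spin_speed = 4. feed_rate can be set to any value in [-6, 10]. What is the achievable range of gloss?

Substituting into the viscosity equation gives viscosity = 8*feed_rate + 1.
This gives residence = 32*feed_rate + 22.
gloss becomes 96*feed_rate + 63.
Linear in feed_rate, so extremes are at the endpoints: feed_rate = -6 gives gloss = -513; feed_rate = 10 gives gloss = 1023.

-513 to 1023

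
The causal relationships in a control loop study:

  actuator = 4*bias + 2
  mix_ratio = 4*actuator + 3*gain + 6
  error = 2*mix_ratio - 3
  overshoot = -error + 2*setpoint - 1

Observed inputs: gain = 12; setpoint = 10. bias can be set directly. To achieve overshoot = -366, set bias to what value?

bias = 9

Substituting into the mix_ratio equation gives mix_ratio = 16*bias + 50.
This gives error = 32*bias + 97.
So overshoot = -32*bias - 78.
Solve -32*bias - 78 = -366: bias = (-366 + 78) / -32 = 9.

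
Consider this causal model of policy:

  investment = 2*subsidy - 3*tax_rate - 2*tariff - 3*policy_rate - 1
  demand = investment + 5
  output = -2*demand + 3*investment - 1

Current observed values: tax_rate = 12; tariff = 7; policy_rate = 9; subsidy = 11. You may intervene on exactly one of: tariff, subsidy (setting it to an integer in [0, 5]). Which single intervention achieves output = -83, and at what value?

set subsidy = 3

Intervening on tariff: output = -2*tariff - 53. Reaching -83 requires tariff = 15, outside [0, 5].
Intervening on subsidy: with other inputs at their observed values, output = 2*subsidy - 89. Solving for -83 gives subsidy = 3, within [0, 5].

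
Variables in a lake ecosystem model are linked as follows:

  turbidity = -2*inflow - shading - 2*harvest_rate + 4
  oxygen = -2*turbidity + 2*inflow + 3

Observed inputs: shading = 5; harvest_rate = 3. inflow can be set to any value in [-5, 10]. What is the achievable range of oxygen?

-13 to 77

Substituting into the turbidity equation gives turbidity = -2*inflow - 7.
Substituting into the oxygen equation gives oxygen = 6*inflow + 17.
Linear in inflow, so extremes are at the endpoints: inflow = -5 gives oxygen = -13; inflow = 10 gives oxygen = 77.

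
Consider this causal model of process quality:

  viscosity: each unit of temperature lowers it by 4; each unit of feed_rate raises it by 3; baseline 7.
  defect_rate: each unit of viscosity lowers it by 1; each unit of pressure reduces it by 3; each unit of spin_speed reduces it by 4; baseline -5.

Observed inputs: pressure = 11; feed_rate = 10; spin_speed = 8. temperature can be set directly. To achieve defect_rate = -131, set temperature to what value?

temperature = -6

Substituting into the viscosity equation gives viscosity = -4*temperature + 37.
So defect_rate = 4*temperature - 107.
Solve 4*temperature - 107 = -131: temperature = (-131 + 107) / 4 = -6.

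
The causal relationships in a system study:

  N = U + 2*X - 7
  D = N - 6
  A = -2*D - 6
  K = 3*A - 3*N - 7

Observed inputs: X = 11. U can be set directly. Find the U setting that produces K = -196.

Substituting into the N equation gives N = U + 15.
This gives D = U + 9.
Substituting into the A equation gives A = -2*U - 24.
Substituting into the K equation gives K = -9*U - 124.
Solve -9*U - 124 = -196: U = (-196 + 124) / -9 = 8.

U = 8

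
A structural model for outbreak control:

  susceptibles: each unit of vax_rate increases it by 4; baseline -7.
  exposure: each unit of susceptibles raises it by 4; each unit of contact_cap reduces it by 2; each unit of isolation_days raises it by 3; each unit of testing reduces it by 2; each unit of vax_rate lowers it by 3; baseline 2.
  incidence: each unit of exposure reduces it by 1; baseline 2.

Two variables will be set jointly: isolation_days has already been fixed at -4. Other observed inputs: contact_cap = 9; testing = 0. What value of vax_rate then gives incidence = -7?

With isolation_days held at -4:
Substituting into the exposure equation gives exposure = 13*vax_rate - 56.
Substituting into the incidence equation gives incidence = -13*vax_rate + 58.
Solve -13*vax_rate + 58 = -7: vax_rate = (-7 - 58) / -13 = 5.

vax_rate = 5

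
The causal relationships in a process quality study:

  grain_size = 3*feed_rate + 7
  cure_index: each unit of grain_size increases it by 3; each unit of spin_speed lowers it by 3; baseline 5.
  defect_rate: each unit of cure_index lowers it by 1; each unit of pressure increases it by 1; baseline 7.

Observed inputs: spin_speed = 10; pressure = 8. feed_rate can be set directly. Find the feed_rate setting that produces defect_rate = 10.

Substituting into the cure_index equation gives cure_index = 9*feed_rate - 4.
Substituting into the defect_rate equation gives defect_rate = -9*feed_rate + 19.
Solve -9*feed_rate + 19 = 10: feed_rate = (10 - 19) / -9 = 1.

feed_rate = 1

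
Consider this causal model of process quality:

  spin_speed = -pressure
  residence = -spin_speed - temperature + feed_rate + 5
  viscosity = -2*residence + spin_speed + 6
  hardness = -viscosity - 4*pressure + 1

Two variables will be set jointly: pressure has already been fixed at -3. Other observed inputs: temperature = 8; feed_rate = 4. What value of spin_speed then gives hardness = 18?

With pressure held at -3:
Intervening on spin_speed fixes its value directly, overriding its dependence on pressure.
Substituting into the residence equation gives residence = -spin_speed + 1.
viscosity becomes 3*spin_speed + 4.
Substituting into the hardness equation gives hardness = -3*spin_speed + 9.
Solve -3*spin_speed + 9 = 18: spin_speed = (18 - 9) / -3 = -3.

spin_speed = -3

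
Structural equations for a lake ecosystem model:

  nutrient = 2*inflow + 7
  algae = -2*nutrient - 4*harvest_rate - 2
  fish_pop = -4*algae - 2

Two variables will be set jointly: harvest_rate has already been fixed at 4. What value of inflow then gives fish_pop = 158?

inflow = 2

With harvest_rate held at 4:
Substituting into the algae equation gives algae = -4*inflow - 32.
Substituting into the fish_pop equation gives fish_pop = 16*inflow + 126.
Solve 16*inflow + 126 = 158: inflow = (158 - 126) / 16 = 2.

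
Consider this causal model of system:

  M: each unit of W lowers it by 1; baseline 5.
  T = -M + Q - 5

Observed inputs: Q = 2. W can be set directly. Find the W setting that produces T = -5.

Substituting into the T equation gives T = W - 8.
Solve W - 8 = -5: W = (-5 + 8) / 1 = 3.

W = 3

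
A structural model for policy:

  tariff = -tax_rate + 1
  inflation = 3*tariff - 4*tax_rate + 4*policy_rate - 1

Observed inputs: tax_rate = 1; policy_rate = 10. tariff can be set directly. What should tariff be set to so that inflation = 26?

Intervening on tariff fixes its value directly, overriding its dependence on tax_rate.
Substituting into the inflation equation gives inflation = 3*tariff + 35.
Solve 3*tariff + 35 = 26: tariff = (26 - 35) / 3 = -3.

tariff = -3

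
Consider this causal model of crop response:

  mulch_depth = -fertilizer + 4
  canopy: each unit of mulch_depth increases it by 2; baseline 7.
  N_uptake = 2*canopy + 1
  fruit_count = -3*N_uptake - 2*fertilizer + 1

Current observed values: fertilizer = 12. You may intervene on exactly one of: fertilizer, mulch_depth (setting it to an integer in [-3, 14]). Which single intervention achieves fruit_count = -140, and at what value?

Intervening on fertilizer: fruit_count = 10*fertilizer - 92. Reaching -140 requires fertilizer = -24/5, not an integer.
Intervening on mulch_depth: with other inputs at their observed values, fruit_count = -12*mulch_depth - 68. Solving for -140 gives mulch_depth = 6, within [-3, 14].

set mulch_depth = 6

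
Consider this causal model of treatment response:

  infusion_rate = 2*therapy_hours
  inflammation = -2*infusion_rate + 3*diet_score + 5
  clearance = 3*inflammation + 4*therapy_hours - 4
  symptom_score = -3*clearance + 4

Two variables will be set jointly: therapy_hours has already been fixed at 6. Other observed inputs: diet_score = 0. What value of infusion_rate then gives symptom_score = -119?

infusion_rate = -1

With therapy_hours held at 6:
Intervening on infusion_rate fixes its value directly, overriding its dependence on therapy_hours.
Substituting into the inflammation equation gives inflammation = -2*infusion_rate + 5.
Substituting into the clearance equation gives clearance = -6*infusion_rate + 35.
This gives symptom_score = 18*infusion_rate - 101.
Solve 18*infusion_rate - 101 = -119: infusion_rate = (-119 + 101) / 18 = -1.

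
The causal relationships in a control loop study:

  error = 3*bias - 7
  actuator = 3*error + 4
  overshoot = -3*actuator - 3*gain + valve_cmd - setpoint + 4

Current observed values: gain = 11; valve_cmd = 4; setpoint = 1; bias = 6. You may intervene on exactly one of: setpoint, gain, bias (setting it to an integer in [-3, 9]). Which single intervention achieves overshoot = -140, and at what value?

Intervening on setpoint: with other inputs at their observed values, overshoot = -setpoint - 136. Solving for -140 gives setpoint = 4, within [-3, 9].
Intervening on gain: overshoot = -3*gain - 104. Reaching -140 requires gain = 12, outside [-3, 9].
Intervening on bias: overshoot = -27*bias + 25. Reaching -140 requires bias = 55/9, not an integer.

set setpoint = 4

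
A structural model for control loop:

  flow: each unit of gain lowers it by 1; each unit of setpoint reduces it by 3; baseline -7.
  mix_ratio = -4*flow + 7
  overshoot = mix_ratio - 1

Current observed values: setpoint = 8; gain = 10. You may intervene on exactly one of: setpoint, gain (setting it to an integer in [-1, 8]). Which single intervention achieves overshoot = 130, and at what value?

Intervening on setpoint: overshoot = 12*setpoint + 74. Reaching 130 requires setpoint = 14/3, not an integer.
Intervening on gain: with other inputs at their observed values, overshoot = 4*gain + 130. Solving for 130 gives gain = 0, within [-1, 8].

set gain = 0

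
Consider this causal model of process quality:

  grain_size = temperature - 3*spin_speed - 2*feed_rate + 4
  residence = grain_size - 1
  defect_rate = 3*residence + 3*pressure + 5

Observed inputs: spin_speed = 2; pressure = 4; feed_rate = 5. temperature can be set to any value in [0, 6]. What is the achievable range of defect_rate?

-22 to -4

Substituting into the grain_size equation gives grain_size = temperature - 12.
This gives residence = temperature - 13.
defect_rate becomes 3*temperature - 22.
Linear in temperature, so extremes are at the endpoints: temperature = 0 gives defect_rate = -22; temperature = 6 gives defect_rate = -4.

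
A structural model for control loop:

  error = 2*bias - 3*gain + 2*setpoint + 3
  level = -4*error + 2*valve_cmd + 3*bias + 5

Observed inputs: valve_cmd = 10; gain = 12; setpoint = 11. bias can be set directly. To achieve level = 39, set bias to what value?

Substituting into the error equation gives error = 2*bias - 11.
So level = -5*bias + 69.
Solve -5*bias + 69 = 39: bias = (39 - 69) / -5 = 6.

bias = 6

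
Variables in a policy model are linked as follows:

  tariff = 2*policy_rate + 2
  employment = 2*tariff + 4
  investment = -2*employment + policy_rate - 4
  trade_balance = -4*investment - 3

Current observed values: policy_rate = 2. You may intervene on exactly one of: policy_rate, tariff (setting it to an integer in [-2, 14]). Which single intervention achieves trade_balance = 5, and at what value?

set tariff = -2

Intervening on policy_rate: trade_balance = 28*policy_rate + 77. Reaching 5 requires policy_rate = -18/7, not an integer.
Intervening on tariff: with other inputs at their observed values, trade_balance = 16*tariff + 37. Solving for 5 gives tariff = -2, within [-2, 14].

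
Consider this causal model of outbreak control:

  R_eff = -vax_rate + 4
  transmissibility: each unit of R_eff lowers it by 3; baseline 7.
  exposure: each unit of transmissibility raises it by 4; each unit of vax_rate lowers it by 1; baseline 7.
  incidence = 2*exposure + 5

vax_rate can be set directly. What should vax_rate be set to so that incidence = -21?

vax_rate = 0

Substituting into the transmissibility equation gives transmissibility = 3*vax_rate - 5.
This gives exposure = 11*vax_rate - 13.
incidence becomes 22*vax_rate - 21.
Solve 22*vax_rate - 21 = -21: vax_rate = (-21 + 21) / 22 = 0.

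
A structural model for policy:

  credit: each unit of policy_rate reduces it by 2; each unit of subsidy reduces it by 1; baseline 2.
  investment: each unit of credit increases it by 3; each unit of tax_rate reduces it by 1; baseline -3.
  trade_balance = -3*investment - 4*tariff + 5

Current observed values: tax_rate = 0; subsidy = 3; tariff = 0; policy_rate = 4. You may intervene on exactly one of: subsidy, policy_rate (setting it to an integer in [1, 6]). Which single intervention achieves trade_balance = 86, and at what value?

set subsidy = 2

Intervening on subsidy: with other inputs at their observed values, trade_balance = 9*subsidy + 68. Solving for 86 gives subsidy = 2, within [1, 6].
Intervening on policy_rate: trade_balance = 18*policy_rate + 23. Reaching 86 requires policy_rate = 7/2, not an integer.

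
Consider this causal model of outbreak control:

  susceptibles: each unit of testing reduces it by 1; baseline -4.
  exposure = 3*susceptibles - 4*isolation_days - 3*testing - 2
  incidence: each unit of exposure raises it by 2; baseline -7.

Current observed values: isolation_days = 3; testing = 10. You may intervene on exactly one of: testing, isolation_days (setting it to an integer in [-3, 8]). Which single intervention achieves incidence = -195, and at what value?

set isolation_days = 5

Intervening on testing: incidence = -12*testing - 59. Reaching -195 requires testing = 34/3, not an integer.
Intervening on isolation_days: with other inputs at their observed values, incidence = -8*isolation_days - 155. Solving for -195 gives isolation_days = 5, within [-3, 8].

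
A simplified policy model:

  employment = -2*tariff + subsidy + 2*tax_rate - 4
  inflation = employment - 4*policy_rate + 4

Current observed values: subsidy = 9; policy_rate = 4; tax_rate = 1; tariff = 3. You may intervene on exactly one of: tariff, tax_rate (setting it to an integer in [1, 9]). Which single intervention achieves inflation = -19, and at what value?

Intervening on tariff: with other inputs at their observed values, inflation = -2*tariff - 5. Solving for -19 gives tariff = 7, within [1, 9].
Intervening on tax_rate: inflation = 2*tax_rate - 13. Reaching -19 requires tax_rate = -3, outside [1, 9].

set tariff = 7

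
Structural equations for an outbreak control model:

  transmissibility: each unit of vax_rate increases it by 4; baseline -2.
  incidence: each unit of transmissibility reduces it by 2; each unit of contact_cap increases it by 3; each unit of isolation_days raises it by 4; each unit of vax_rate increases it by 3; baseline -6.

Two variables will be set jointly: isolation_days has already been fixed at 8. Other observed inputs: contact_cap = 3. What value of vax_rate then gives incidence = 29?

With isolation_days held at 8:
Substituting into the incidence equation gives incidence = -5*vax_rate + 39.
Solve -5*vax_rate + 39 = 29: vax_rate = (29 - 39) / -5 = 2.

vax_rate = 2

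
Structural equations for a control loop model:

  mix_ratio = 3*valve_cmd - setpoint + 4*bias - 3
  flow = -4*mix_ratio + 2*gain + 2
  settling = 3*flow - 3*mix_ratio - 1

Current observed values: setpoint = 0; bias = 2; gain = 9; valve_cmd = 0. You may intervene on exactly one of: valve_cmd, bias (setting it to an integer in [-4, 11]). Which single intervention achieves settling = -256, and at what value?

Intervening on valve_cmd: settling = -45*valve_cmd - 16. Reaching -256 requires valve_cmd = 16/3, not an integer.
Intervening on bias: with other inputs at their observed values, settling = -60*bias + 104. Solving for -256 gives bias = 6, within [-4, 11].

set bias = 6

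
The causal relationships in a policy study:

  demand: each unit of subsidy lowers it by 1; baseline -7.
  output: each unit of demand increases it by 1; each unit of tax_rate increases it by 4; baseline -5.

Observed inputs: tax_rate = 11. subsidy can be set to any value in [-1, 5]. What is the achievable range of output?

27 to 33

Substituting into the output equation gives output = -subsidy + 32.
Linear in subsidy, so extremes are at the endpoints: subsidy = -1 gives output = 33; subsidy = 5 gives output = 27.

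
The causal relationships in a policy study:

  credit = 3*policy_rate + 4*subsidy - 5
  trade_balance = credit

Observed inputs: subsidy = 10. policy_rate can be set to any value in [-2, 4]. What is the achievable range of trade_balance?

Substituting into the credit equation gives credit = 3*policy_rate + 35.
Substituting into the trade_balance equation gives trade_balance = 3*policy_rate + 35.
Linear in policy_rate, so extremes are at the endpoints: policy_rate = -2 gives trade_balance = 29; policy_rate = 4 gives trade_balance = 47.

29 to 47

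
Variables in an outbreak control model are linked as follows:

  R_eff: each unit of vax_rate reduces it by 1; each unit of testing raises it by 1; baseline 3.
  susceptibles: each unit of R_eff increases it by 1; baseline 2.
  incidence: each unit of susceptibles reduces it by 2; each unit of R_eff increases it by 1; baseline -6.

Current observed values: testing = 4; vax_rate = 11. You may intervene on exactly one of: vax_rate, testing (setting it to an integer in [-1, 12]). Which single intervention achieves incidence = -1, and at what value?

set testing = -1

Intervening on vax_rate: incidence = vax_rate - 17. Reaching -1 requires vax_rate = 16, outside [-1, 12].
Intervening on testing: with other inputs at their observed values, incidence = -testing - 2. Solving for -1 gives testing = -1, within [-1, 12].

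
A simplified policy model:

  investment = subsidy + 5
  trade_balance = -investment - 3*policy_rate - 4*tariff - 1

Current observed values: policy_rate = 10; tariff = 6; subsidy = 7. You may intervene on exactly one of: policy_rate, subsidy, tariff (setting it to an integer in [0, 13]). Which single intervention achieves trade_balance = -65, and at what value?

set subsidy = 5

Intervening on policy_rate: trade_balance = -3*policy_rate - 37. Reaching -65 requires policy_rate = 28/3, not an integer.
Intervening on subsidy: with other inputs at their observed values, trade_balance = -subsidy - 60. Solving for -65 gives subsidy = 5, within [0, 13].
Intervening on tariff: trade_balance = -4*tariff - 43. Reaching -65 requires tariff = 11/2, not an integer.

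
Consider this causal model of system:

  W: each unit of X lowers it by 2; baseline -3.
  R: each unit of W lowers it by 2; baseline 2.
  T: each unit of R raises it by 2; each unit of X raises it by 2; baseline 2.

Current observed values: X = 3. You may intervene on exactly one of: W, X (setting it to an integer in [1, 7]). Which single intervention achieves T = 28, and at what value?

Intervening on W: T = -4*W + 12. Reaching 28 requires W = -4, outside [1, 7].
Intervening on X: with other inputs at their observed values, T = 10*X + 18. Solving for 28 gives X = 1, within [1, 7].

set X = 1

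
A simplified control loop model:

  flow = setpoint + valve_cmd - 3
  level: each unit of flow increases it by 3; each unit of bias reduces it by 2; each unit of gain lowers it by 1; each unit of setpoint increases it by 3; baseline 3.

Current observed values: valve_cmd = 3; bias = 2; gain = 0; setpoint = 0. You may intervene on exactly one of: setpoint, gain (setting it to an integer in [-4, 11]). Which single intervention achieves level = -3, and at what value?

Intervening on setpoint: level = 6*setpoint - 1. Reaching -3 requires setpoint = -1/3, not an integer.
Intervening on gain: with other inputs at their observed values, level = -gain - 1. Solving for -3 gives gain = 2, within [-4, 11].

set gain = 2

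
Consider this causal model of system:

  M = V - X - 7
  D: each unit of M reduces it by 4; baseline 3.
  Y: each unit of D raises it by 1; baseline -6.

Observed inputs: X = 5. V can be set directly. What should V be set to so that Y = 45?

Substituting into the M equation gives M = V - 12.
Substituting into the D equation gives D = -4*V + 51.
So Y = -4*V + 45.
Solve -4*V + 45 = 45: V = (45 - 45) / -4 = 0.

V = 0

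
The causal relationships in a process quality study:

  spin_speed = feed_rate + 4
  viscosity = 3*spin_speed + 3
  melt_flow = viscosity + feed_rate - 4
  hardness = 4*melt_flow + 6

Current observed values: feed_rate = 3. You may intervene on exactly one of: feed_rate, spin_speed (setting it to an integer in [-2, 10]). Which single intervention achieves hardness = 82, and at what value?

Intervening on feed_rate: with other inputs at their observed values, hardness = 16*feed_rate + 50. Solving for 82 gives feed_rate = 2, within [-2, 10].
Intervening on spin_speed: hardness = 12*spin_speed + 14. Reaching 82 requires spin_speed = 17/3, not an integer.

set feed_rate = 2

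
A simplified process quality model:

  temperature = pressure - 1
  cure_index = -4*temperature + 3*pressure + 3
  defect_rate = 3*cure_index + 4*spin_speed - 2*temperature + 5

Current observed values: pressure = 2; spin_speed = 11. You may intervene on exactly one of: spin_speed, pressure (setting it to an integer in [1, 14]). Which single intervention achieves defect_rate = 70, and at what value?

Intervening on spin_speed: with other inputs at their observed values, defect_rate = 4*spin_speed + 18. Solving for 70 gives spin_speed = 13, within [1, 14].
Intervening on pressure: defect_rate = -5*pressure + 72. Reaching 70 requires pressure = 2/5, not an integer.

set spin_speed = 13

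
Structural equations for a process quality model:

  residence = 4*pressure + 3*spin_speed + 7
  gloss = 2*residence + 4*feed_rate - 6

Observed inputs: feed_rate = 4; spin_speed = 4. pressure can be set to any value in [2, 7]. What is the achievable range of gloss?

64 to 104

Substituting into the residence equation gives residence = 4*pressure + 19.
Substituting into the gloss equation gives gloss = 8*pressure + 48.
Linear in pressure, so extremes are at the endpoints: pressure = 2 gives gloss = 64; pressure = 7 gives gloss = 104.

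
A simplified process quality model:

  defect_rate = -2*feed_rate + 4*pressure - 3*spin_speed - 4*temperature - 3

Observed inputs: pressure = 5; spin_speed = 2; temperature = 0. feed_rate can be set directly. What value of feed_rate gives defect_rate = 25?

feed_rate = -7

Substituting into the defect_rate equation gives defect_rate = -2*feed_rate + 11.
Solve -2*feed_rate + 11 = 25: feed_rate = (25 - 11) / -2 = -7.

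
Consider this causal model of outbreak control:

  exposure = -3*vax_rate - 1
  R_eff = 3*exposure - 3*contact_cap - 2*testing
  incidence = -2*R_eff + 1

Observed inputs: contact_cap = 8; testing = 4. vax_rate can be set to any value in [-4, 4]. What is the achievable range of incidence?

Substituting into the R_eff equation gives R_eff = -9*vax_rate - 35.
Substituting into the incidence equation gives incidence = 18*vax_rate + 71.
Linear in vax_rate, so extremes are at the endpoints: vax_rate = -4 gives incidence = -1; vax_rate = 4 gives incidence = 143.

-1 to 143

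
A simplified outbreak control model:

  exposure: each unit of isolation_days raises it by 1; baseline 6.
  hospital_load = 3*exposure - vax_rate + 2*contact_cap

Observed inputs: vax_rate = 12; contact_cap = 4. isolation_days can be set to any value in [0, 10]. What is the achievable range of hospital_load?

14 to 44

Substituting into the hospital_load equation gives hospital_load = 3*isolation_days + 14.
Linear in isolation_days, so extremes are at the endpoints: isolation_days = 0 gives hospital_load = 14; isolation_days = 10 gives hospital_load = 44.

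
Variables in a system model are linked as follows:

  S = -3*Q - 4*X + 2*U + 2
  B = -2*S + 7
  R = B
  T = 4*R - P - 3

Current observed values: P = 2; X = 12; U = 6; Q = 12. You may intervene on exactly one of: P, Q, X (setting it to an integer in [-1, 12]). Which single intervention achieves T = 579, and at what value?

Intervening on P: with other inputs at their observed values, T = -P + 585. Solving for 579 gives P = 6, within [-1, 12].
Intervening on Q: T = 24*Q + 295. Reaching 579 requires Q = 71/6, not an integer.
Intervening on X: T = 32*X + 199. Reaching 579 requires X = 95/8, not an integer.

set P = 6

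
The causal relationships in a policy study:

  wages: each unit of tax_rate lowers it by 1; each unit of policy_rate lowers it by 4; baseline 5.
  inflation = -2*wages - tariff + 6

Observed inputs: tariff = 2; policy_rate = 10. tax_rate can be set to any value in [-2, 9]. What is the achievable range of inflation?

70 to 92

Substituting into the wages equation gives wages = -tax_rate - 35.
Substituting into the inflation equation gives inflation = 2*tax_rate + 74.
Linear in tax_rate, so extremes are at the endpoints: tax_rate = -2 gives inflation = 70; tax_rate = 9 gives inflation = 92.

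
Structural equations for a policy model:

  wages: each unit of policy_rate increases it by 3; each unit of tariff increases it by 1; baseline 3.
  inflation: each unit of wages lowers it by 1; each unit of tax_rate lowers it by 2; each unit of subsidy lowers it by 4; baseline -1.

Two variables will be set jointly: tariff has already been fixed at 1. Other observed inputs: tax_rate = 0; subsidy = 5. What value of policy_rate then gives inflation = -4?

With tariff held at 1:
Substituting into the wages equation gives wages = 3*policy_rate + 4.
Substituting into the inflation equation gives inflation = -3*policy_rate - 25.
Solve -3*policy_rate - 25 = -4: policy_rate = (-4 + 25) / -3 = -7.

policy_rate = -7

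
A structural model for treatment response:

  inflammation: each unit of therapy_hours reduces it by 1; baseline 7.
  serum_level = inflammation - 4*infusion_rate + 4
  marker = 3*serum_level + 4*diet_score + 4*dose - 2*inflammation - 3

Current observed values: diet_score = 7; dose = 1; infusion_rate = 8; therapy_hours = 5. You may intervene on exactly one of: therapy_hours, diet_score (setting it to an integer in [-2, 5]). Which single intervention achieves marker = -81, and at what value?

Intervening on therapy_hours: marker = -therapy_hours - 48. Reaching -81 requires therapy_hours = 33, outside [-2, 5].
Intervening on diet_score: with other inputs at their observed values, marker = 4*diet_score - 81. Solving for -81 gives diet_score = 0, within [-2, 5].

set diet_score = 0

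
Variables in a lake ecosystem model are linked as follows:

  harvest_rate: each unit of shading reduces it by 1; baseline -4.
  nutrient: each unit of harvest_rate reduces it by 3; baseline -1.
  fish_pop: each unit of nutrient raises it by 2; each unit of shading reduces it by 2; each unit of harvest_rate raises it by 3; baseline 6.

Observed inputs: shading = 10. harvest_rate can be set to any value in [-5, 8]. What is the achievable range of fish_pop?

-40 to -1

Intervening on harvest_rate fixes its value directly, overriding its dependence on shading.
Substituting into the fish_pop equation gives fish_pop = -3*harvest_rate - 16.
Linear in harvest_rate, so extremes are at the endpoints: harvest_rate = -5 gives fish_pop = -1; harvest_rate = 8 gives fish_pop = -40.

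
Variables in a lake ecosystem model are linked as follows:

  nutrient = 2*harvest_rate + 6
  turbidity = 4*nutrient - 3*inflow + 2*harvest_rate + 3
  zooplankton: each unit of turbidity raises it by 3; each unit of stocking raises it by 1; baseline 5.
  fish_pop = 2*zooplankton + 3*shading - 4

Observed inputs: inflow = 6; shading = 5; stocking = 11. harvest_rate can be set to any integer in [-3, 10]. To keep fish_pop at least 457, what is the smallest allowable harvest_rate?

Substituting into the turbidity equation gives turbidity = 10*harvest_rate + 9.
Substituting into the zooplankton equation gives zooplankton = 30*harvest_rate + 43.
So fish_pop = 60*harvest_rate + 97.
Require 60*harvest_rate + 97 ≥ 457, so harvest_rate ≥ 6.
The smallest integer in [-3, 10] satisfying this is 6.

harvest_rate = 6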